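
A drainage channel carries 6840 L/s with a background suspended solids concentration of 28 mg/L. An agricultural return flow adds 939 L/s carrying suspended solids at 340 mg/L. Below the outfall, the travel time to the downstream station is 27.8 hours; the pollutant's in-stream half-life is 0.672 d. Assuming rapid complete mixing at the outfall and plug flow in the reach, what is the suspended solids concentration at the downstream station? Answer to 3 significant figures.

After mixing, C = (6840·28.00 + 939.0·340.0) / 7779 = 510800/7779 = 65.66 mg/L.
Half-life 0.672 d → k = ln 2 / 0.672 = 1.031 d⁻¹.
After decay, C = 65.66 × e^(−kt) = 65.66 × 0.3028 = 19.88 mg/L.

19.9 mg/L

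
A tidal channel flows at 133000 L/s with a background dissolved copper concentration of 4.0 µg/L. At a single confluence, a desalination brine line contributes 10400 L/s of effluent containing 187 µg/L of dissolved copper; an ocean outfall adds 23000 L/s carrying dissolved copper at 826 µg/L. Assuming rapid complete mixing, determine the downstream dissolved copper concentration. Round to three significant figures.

129 µg/L

Mass balance: C = (133000·4.000 + 10400·187.0 + 23000·826.0) / 166400 = 21470000/166400 = 129.1 µg/L.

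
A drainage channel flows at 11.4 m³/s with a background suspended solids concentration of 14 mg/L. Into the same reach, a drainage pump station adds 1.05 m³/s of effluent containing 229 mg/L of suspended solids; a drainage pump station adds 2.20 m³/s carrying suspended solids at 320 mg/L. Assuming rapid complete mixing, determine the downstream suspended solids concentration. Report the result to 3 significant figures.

Mass balance: C = (11.40·14.00 + 1.050·229.0 + 2.200·320.0) / 14.65 = 1104/14.65 = 75.36 mg/L.

75.4 mg/L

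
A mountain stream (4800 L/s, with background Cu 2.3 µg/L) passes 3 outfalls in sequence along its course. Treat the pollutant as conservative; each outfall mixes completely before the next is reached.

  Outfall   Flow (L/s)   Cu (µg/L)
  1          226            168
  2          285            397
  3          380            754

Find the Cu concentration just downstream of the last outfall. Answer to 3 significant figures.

78.8 µg/L

Outfall 1: combined Q = 5026 L/s; C = (4800·2.300 + 226.0·168.0)/5026 = 9.751 µg/L.
Outfall 2: combined Q = 5311 L/s; C = (5026·9.751 + 285.0·397.0)/5311 = 30.53 µg/L.
Outfall 3: combined Q = 5691 L/s; C = (5311·30.53 + 380.0·754.0)/5691 = 78.84 µg/L.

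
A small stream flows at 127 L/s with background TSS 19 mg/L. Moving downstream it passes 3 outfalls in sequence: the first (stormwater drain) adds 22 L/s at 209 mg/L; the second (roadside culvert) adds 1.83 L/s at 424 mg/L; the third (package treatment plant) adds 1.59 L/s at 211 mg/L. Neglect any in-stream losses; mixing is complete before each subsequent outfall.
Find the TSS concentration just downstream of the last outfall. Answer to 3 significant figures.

53.3 mg/L

Outfall 1: combined Q = 149.0 L/s; C = (127.0·19.00 + 22.00·209.0)/149.0 = 47.05 mg/L.
Outfall 2: combined Q = 150.8 L/s; C = (149.0·47.05 + 1.830·424.0)/150.8 = 51.63 mg/L.
Outfall 3: combined Q = 152.4 L/s; C = (150.8·51.63 + 1.590·211.0)/152.4 = 53.29 mg/L.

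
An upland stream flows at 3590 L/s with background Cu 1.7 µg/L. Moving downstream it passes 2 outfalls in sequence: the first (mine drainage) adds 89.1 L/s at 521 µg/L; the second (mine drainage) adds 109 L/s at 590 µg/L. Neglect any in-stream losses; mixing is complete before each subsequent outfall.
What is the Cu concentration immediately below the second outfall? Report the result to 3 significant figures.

Outfall 1: combined Q = 3679 L/s; C = (3590·1.700 + 89.10·521.0)/3679 = 14.28 µg/L.
Outfall 2: combined Q = 3788 L/s; C = (3679·14.28 + 109.0·590.0)/3788 = 30.84 µg/L.

30.8 µg/L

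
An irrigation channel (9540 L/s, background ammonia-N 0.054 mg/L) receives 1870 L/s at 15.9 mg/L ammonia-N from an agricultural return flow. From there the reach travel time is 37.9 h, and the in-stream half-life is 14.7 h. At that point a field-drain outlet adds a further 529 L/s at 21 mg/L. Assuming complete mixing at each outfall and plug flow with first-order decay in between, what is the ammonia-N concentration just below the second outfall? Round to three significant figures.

Flow-weighted average: C = (9540·0.05400 + 1870·15.90) / 11410 = 30250/11410 = 2.651 mg/L; combined flow 11410 L/s.
Half-life 14.7 h → k = ln 2 / 14.7 = 0.04715 h⁻¹ = 1.132 d⁻¹.
After decay, C = 2.651 × e^(−kt) = 2.651 × 0.1674 = 0.4439 mg/L.
Second outfall: C = (11410·0.4439 + 529.0·21.00)/11940 = 1.355 mg/L.

1.35 mg/L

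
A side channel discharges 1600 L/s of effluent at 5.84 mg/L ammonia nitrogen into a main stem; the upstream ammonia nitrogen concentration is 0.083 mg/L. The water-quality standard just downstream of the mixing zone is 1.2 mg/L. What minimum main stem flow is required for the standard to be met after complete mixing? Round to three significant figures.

Set C_mix = 1.2: (Q·0.08300 + 1600·5.840) / (Q + 1600) = 1.2
→ Q = 1600·(5.840 − 1.2)/(1.2 − 0.08300) = 6646 L/s.

6650 L/s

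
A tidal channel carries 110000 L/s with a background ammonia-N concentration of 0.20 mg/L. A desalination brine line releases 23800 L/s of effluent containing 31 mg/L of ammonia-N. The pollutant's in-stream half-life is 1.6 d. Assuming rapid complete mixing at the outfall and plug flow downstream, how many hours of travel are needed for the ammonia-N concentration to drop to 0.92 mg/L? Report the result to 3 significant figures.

Conservation of mass: C = (110000·0.2000 + 23800·31.00) / 133800 = 759800/133800 = 5.679 mg/L.
Half-life 1.6 d → k = ln 2 / 1.6 = 0.4332 d⁻¹.
5.679·exp(−k·t) = 0.92 → t = ln(5.679/0.92)/k = 363000 s = 100.8 h.

101 h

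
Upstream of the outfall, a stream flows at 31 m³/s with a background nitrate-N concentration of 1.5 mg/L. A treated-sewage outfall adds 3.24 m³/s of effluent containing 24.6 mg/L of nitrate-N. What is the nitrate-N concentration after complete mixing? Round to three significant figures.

3.69 mg/L

Mass balance: C = (31.00·1.500 + 3.240·24.60) / 34.24 = 126.2/34.24 = 3.686 mg/L.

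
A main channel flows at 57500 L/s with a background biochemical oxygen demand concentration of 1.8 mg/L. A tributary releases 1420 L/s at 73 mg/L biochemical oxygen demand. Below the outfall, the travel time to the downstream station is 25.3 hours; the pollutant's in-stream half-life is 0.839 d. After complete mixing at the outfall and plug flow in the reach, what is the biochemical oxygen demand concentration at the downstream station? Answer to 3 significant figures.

1.47 mg/L

Flow-weighted average: C = (57500·1.800 + 1420·73.00) / 58920 = 207200/58920 = 3.516 mg/L.
Half-life 0.839 d → k = ln 2 / 0.839 = 0.8262 d⁻¹.
After decay, C = 3.516 × e^(−kt) = 3.516 × 0.4186 = 1.472 mg/L.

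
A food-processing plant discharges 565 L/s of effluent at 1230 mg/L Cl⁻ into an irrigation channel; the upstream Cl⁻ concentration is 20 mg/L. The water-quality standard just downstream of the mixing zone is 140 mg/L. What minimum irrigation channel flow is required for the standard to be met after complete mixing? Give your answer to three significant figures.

Set C_mix = 140: (Q·20.00 + 565.0·1230) / (Q + 565.0) = 140
→ Q = 565.0·(1230 − 140)/(140 − 20.00) = 5132 L/s.

5130 L/s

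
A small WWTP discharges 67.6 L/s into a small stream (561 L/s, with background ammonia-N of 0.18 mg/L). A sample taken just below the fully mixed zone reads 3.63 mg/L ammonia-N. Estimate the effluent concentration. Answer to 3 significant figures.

32.3 mg/L

Mass balance: 561.0·0.1800 + 67.60·Cₑ = 628.6·3.630
→ Cₑ = (628.6·3.630 − 561.0·0.1800) / 67.60 = 32.26 mg/L.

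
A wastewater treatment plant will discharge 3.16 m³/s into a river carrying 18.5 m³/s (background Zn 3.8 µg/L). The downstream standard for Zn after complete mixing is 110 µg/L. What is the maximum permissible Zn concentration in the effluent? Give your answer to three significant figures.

732 µg/L

At the limit, (Qr·Cr + Qe·Cₑ)/(Qr + Qe) = 110:
Cₑ = (21.66·110 − 18.50·3.800) / 3.160 = 731.7 µg/L.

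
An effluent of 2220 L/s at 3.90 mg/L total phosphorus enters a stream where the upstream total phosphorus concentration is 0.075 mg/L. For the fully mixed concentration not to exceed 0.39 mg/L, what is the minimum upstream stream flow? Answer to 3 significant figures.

Set C_mix = 0.39: (Q·0.07500 + 2220·3.900) / (Q + 2220) = 0.39
→ Q = 2220·(3.900 − 0.39)/(0.39 − 0.07500) = 24740 L/s.

24700 L/s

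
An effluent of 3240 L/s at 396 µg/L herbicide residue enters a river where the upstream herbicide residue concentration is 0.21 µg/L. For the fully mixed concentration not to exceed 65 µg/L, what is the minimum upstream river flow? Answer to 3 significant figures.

16600 L/s

Set C_mix = 65: (Q·0.2100 + 3240·396.0) / (Q + 3240) = 65
→ Q = 3240·(396.0 − 65)/(65 − 0.2100) = 16550 L/s.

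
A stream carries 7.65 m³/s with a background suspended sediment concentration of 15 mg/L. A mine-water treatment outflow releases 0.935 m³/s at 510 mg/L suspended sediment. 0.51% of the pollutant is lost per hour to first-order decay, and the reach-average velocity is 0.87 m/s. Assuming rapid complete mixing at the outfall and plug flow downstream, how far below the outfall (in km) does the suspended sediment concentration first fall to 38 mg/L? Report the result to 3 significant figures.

365 km

Mixed concentration C = ΣQC/ΣQ = (7.650·15.00 + 0.9350·510.0) / 8.585 = 591.6/8.585 = 68.91 mg/L.
0.51%/h lost → k = −ln(1 − 0.0051) = 0.005113 h⁻¹.
Set 68.91·exp(−k·t) = 38 → t = ln(68.91/38)/k = 419100 s = 116.4 h.
Distance = v·t = 0.87·419100 = 364600 m = 364.6 km.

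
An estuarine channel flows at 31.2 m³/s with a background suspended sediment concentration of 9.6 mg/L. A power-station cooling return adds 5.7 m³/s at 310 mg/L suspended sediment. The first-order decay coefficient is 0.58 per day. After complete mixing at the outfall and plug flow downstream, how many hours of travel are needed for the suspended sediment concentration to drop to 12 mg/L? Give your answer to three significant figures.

After mixing, C = (31.20·9.600 + 5.700·310.0) / 36.90 = 2067/36.90 = 56.00 mg/L.
56.00·exp(−k·t) = 12 → t = ln(56.00/12)/k = 229500 s = 63.74 h.

63.7 h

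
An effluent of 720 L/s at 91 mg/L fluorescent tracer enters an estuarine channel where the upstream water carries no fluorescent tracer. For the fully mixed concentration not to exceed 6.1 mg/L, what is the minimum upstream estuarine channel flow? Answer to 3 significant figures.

10000 L/s

Set C_mix = 6.1: (Q·0 + 720.0·91.00) / (Q + 720.0) = 6.1
→ Q = 720.0·(91.00 − 6.1)/(6.1 − 0) = 10020 L/s.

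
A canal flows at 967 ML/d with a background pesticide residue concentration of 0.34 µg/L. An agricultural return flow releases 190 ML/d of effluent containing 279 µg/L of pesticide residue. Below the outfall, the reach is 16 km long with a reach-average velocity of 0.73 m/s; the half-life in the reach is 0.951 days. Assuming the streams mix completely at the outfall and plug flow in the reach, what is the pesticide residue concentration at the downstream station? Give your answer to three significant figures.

Flow-weighted average: C = (967.0·0.3400 + 190.0·279.0) / 1157 = 53340/1157 = 46.10 µg/L.
Travel time t = 16·1000 / 0.73 = 21920 s = 6.088 h.
Half-life 0.951 d → k = ln 2 / 0.951 = 0.7289 d⁻¹.
Decay over the reach: 46.10·exp(−kt) = 46.10·0.8312 = 38.32 µg/L.

38.3 µg/L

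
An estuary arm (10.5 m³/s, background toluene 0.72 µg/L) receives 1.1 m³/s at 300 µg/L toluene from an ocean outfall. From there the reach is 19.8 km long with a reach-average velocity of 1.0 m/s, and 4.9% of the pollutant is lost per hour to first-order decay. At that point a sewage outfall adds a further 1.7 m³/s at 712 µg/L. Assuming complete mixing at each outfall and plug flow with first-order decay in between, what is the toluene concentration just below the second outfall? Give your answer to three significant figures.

After mixing, C = (10.50·0.7200 + 1.100·300.0) / 11.60 = 337.6/11.60 = 29.10 µg/L; combined flow 11.60 m³/s.
Travel time t = 19.8·1000 / 1.0 = 19800 s = 5.500 h.
4.9%/h lost → k = −ln(1 − 0.049) = 0.05024 h⁻¹.
After decay, C = 29.10 × e^(−kt) = 29.10 × 0.7586 = 22.07 µg/L.
Second outfall: C = (11.60·22.07 + 1.700·712.0)/13.30 = 110.3 µg/L.

110 µg/L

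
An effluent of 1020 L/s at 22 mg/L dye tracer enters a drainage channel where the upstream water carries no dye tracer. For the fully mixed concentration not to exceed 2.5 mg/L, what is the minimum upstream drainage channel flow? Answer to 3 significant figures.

Set C_mix = 2.5: (Q·0 + 1020·22.00) / (Q + 1020) = 2.5
→ Q = 1020·(22.00 − 2.5)/(2.5 − 0) = 7956 L/s.

7960 L/s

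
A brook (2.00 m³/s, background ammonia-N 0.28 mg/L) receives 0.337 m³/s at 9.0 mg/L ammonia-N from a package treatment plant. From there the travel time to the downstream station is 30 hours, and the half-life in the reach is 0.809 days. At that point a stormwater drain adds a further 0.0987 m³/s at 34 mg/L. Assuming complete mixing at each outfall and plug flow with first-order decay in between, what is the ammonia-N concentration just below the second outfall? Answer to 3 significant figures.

1.88 mg/L

Flow-weighted average: C = (2.000·0.2800 + 0.3370·9.000) / 2.337 = 3.593/2.337 = 1.537 mg/L; combined flow 2.337 m³/s.
Half-life 0.809 d → k = ln 2 / 0.809 = 0.8568 d⁻¹.
First-order decay: C = 1.537·exp(−k·t) = 1.537·0.3427 = 0.5268 mg/L.
Second outfall: C = (2.337·0.5268 + 0.09870·34.00)/2.436 = 1.883 mg/L.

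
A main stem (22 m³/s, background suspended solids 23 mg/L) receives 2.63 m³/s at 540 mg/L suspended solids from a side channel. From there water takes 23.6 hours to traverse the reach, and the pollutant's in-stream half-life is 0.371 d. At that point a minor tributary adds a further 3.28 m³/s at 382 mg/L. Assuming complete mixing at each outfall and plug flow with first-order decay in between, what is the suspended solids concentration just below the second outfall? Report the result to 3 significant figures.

55.9 mg/L

After mixing, C = (22.00·23.00 + 2.630·540.0) / 24.63 = 1926/24.63 = 78.21 mg/L; combined flow 24.63 m³/s.
Half-life 0.371 d → k = ln 2 / 0.371 = 1.868 d⁻¹.
After decay, C = 78.21 × e^(−kt) = 78.21 × 0.1593 = 12.46 mg/L.
Second outfall: C = (24.63·12.46 + 3.280·382.0)/27.91 = 55.88 mg/L.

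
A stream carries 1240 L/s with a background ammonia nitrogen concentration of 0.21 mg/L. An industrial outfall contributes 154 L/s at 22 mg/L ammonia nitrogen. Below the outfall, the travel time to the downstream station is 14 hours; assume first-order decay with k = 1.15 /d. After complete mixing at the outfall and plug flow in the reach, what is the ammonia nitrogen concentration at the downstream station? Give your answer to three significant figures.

1.34 mg/L

Mass balance: C = (1240·0.2100 + 154.0·22.00) / 1394 = 3648/1394 = 2.617 mg/L.
After decay, C = 2.617 × e^(−kt) = 2.617 × 0.5113 = 1.338 mg/L.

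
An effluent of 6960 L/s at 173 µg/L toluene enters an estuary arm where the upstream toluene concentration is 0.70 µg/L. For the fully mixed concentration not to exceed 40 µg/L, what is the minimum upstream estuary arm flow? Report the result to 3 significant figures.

23600 L/s

Set C_mix = 40: (Q·0.7000 + 6960·173.0) / (Q + 6960) = 40
→ Q = 6960·(173.0 − 40)/(40 − 0.7000) = 23550 L/s.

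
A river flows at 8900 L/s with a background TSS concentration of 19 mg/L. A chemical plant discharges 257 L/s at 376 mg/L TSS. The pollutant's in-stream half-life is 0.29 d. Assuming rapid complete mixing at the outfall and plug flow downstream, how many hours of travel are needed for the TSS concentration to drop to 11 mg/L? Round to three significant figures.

Mass balance: C = (8900·19.00 + 257.0·376.0) / 9157 = 265700/9157 = 29.02 mg/L.
Half-life 0.29 d → k = ln 2 / 0.29 = 2.390 d⁻¹.
29.02·exp(−k·t) = 11 → t = ln(29.02/11)/k = 35070 s = 9.741 h.

9.74 h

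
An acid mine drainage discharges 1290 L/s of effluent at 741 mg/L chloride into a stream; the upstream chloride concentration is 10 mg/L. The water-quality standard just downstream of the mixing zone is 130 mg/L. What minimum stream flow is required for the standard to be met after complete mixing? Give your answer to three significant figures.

Set C_mix = 130: (Q·10.00 + 1290·741.0) / (Q + 1290) = 130
→ Q = 1290·(741.0 − 130)/(130 − 10.00) = 6568 L/s.

6570 L/s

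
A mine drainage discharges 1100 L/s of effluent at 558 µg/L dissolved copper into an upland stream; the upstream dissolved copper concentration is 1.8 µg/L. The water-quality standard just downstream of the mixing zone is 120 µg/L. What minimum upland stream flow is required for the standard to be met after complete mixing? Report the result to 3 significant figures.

4080 L/s

Set C_mix = 120: (Q·1.800 + 1100·558.0) / (Q + 1100) = 120
→ Q = 1100·(558.0 − 120)/(120 − 1.800) = 4076 L/s.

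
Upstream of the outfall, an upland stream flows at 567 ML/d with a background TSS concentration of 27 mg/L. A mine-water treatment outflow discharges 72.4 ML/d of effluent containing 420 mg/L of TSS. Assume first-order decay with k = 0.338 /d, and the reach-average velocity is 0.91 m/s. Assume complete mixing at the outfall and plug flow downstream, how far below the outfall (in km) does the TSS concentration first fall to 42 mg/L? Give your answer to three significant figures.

124 km

Mass balance: C = (567.0·27.00 + 72.40·420.0) / 639.4 = 45720/639.4 = 71.50 mg/L.
Set 71.50·exp(−k·t) = 42 → t = ln(71.50/42)/k = 136000 s = 37.78 h.
Distance = v·t = 0.91·136000 = 123800 m = 123.8 km.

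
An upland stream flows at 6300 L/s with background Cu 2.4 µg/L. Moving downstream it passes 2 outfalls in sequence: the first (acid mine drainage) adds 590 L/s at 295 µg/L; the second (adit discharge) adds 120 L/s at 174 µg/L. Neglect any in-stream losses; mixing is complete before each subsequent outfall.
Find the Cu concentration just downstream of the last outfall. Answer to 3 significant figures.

After outfall 1: Q = 6300 + 590.0 = 6890 L/s; C = (6300·2.400 + 590.0·295.0)/6890 = 27.46 µg/L.
After outfall 2: Q = 6890 + 120.0 = 7010 L/s; C = (6890·27.46 + 120.0·174.0)/7010 = 29.96 µg/L.

30.0 µg/L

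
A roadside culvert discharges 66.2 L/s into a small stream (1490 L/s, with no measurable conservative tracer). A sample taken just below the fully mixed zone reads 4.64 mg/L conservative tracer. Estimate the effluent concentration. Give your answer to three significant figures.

Mass balance: 1490·0 + 66.20·Cₑ = 1556·4.640
→ Cₑ = (1556·4.640 − 1490·0) / 66.20 = 109.1 mg/L.

109 mg/L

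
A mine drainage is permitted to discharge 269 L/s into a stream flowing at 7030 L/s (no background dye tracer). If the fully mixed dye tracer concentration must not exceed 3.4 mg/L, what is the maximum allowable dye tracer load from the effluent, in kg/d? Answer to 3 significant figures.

2140 kg/d

Mass balance at the limit: 7030·0 + 269.0·Cₑ = 7299·3.4 → Cₑ = 92.26 mg/L.
269.0 L/s = 0.2690 m³/s. Load = 0.2690 m³/s × 92.26 g/m³ × 86 400 s/d = 2144 kg/d.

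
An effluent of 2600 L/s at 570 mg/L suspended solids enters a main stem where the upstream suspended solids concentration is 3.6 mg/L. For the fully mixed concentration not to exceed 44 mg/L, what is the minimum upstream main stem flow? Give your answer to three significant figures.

Set C_mix = 44: (Q·3.600 + 2600·570.0) / (Q + 2600) = 44
→ Q = 2600·(570.0 − 44)/(44 − 3.600) = 33850 L/s.

33900 L/s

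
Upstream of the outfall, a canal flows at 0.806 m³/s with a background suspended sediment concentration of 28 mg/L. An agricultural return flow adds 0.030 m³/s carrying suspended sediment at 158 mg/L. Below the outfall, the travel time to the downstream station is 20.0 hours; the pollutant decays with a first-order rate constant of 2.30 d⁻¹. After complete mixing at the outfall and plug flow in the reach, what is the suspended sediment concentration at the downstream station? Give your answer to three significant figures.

4.80 mg/L

After mixing, C = (0.8060·28.00 + 0.03000·158.0) / 0.8360 = 27.31/0.8360 = 32.67 mg/L.
After decay, C = 32.67 × e^(−kt) = 32.67 × 0.1471 = 4.805 mg/L.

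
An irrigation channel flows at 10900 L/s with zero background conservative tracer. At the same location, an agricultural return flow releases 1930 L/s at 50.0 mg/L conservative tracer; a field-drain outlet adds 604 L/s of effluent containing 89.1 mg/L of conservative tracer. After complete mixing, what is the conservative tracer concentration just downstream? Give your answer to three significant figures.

11.2 mg/L

Flow-weighted average: C = (10900·0 + 1930·50.00 + 604.0·89.10) / 13430 = 150300/13430 = 11.19 mg/L.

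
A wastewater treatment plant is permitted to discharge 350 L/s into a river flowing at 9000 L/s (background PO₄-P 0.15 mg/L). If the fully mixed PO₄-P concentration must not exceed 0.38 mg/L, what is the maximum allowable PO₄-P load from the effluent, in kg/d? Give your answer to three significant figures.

Mass balance at the limit: 9000·0.1500 + 350.0·Cₑ = 9350·0.38 → Cₑ = 6.294 mg/L.
350.0 L/s = 0.3500 m³/s. Load = 0.3500 m³/s × 6.294 g/m³ × 86 400 s/d = 190.3 kg/d.

190 kg/d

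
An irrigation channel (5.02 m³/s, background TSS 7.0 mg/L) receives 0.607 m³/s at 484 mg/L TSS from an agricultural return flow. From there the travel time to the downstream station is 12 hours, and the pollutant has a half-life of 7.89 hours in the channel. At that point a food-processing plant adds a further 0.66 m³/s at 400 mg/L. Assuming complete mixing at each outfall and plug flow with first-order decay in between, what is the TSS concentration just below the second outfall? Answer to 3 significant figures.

60.2 mg/L

Mixed concentration C = ΣQC/ΣQ = (5.020·7.000 + 0.6070·484.0) / 5.627 = 328.9/5.627 = 58.46 mg/L; combined flow 5.627 m³/s.
Half-life 7.89 h → k = ln 2 / 7.89 = 0.08785 h⁻¹ = 2.108 d⁻¹.
After decay, C = 58.46 × e^(−kt) = 58.46 × 0.3485 = 20.37 mg/L.
Second outfall: C = (5.627·20.37 + 0.6600·400.0)/6.287 = 60.22 mg/L.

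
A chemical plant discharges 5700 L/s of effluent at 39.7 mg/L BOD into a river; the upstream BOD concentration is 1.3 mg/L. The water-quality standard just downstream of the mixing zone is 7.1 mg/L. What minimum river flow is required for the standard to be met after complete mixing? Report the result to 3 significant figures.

32000 L/s

Set C_mix = 7.1: (Q·1.300 + 5700·39.70) / (Q + 5700) = 7.1
→ Q = 5700·(39.70 − 7.1)/(7.1 − 1.300) = 32040 L/s.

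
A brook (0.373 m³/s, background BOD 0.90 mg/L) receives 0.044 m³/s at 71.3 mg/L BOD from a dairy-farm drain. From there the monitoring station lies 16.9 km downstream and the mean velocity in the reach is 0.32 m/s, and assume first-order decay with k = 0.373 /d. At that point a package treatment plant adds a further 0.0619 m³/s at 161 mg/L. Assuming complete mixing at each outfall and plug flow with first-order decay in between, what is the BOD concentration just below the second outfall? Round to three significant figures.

Flow-weighted average: C = (0.3730·0.9000 + 0.04400·71.30) / 0.4170 = 3.473/0.4170 = 8.328 mg/L; combined flow 0.4170 m³/s.
Travel time t = 16.9·1000 / 0.32 = 52810 s = 14.67 h.
After decay, C = 8.328 × e^(−kt) = 8.328 × 0.7961 = 6.630 mg/L.
Second outfall: C = (0.4170·6.630 + 0.06190·161.0)/0.4789 = 26.58 mg/L.

26.6 mg/L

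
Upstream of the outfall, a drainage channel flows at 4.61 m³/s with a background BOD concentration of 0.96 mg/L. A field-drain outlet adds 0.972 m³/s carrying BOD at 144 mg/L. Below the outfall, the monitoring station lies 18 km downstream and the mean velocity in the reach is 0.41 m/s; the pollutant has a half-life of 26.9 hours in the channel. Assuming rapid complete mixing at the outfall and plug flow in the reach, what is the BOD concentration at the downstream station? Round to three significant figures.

After mixing, C = (4.610·0.9600 + 0.9720·144.0) / 5.582 = 144.4/5.582 = 25.87 mg/L.
Travel time t = 18·1000 / 0.41 = 43900 s = 12.20 h.
Half-life 26.9 h → k = ln 2 / 26.9 = 0.02577 h⁻¹ = 0.6184 d⁻¹.
Decay over the reach: 25.87·exp(−kt) = 25.87·0.7303 = 18.89 mg/L.

18.9 mg/L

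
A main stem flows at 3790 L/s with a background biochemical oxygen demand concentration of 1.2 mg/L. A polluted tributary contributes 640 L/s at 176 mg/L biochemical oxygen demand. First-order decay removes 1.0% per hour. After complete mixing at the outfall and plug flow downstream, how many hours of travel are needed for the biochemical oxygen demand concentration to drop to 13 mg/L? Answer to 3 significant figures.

Flow-weighted average: C = (3790·1.200 + 640.0·176.0) / 4430 = 117200/4430 = 26.45 mg/L.
1.0%/h lost → k = −ln(1 − 0.01) = 0.01005 h⁻¹.
26.45·exp(−k·t) = 13 → t = ln(26.45/13)/k = 254500 s = 70.69 h.

70.7 h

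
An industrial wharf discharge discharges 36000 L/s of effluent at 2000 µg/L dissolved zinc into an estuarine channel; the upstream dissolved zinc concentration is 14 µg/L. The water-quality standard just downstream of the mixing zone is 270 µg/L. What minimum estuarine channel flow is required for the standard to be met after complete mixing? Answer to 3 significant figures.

Set C_mix = 270: (Q·14.00 + 36000·2000) / (Q + 36000) = 270
→ Q = 36000·(2000 − 270)/(270 − 14.00) = 243300 L/s.

243000 L/s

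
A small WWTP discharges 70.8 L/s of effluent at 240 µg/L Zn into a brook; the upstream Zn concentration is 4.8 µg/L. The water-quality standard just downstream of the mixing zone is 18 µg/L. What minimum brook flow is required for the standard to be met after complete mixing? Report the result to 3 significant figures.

1190 L/s

Set C_mix = 18: (Q·4.800 + 70.80·240.0) / (Q + 70.80) = 18
→ Q = 70.80·(240.0 − 18)/(18 − 4.800) = 1191 L/s.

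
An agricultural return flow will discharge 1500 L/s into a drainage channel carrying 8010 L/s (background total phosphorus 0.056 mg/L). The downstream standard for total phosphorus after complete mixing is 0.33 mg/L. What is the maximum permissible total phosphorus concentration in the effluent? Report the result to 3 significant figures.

At the limit, (Qr·Cr + Qe·Cₑ)/(Qr + Qe) = 0.33:
Cₑ = (9510·0.33 − 8010·0.05600) / 1500 = 1.793 mg/L.

1.79 mg/L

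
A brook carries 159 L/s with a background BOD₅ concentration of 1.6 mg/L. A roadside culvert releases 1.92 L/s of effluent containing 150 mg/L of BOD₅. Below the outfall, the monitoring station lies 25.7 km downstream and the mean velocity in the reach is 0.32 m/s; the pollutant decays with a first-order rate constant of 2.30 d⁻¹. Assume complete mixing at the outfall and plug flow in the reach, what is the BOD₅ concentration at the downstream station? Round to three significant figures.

0.397 mg/L

Flow-weighted average: C = (159.0·1.600 + 1.920·150.0) / 160.9 = 542.4/160.9 = 3.371 mg/L.
Travel time t = 25.7·1000 / 0.32 = 80310 s = 22.31 h.
Decay over the reach: 3.371·exp(−kt) = 3.371·0.1179 = 0.3974 mg/L.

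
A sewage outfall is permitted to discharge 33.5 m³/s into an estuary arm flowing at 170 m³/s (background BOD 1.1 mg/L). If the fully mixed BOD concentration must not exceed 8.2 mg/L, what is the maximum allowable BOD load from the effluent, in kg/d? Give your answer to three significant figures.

Mass balance at the limit: 170.0·1.100 + 33.50·Cₑ = 203.5·8.2 → Cₑ = 44.23 mg/L.
Load = 33.50 m³/s × 44.23 g/m³ × 86 400 s/d = 128000 kg/d.

128000 kg/d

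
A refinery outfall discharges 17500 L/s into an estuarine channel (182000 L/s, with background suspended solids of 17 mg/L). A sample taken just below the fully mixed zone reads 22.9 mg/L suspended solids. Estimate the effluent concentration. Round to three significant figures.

84.3 mg/L

Mass balance: 182000·17.00 + 17500·Cₑ = 199500·22.90
→ Cₑ = (199500·22.90 − 182000·17.00) / 17500 = 84.26 mg/L.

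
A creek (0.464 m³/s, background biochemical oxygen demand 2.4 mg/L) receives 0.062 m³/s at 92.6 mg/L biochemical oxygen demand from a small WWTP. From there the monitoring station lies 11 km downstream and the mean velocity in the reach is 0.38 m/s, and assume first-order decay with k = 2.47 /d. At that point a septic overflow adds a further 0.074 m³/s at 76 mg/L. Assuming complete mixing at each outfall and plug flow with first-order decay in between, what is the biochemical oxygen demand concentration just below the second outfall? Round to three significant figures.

After mixing, C = (0.4640·2.400 + 0.06200·92.60) / 0.5260 = 6.855/0.5260 = 13.03 mg/L; combined flow 0.5260 m³/s.
Travel time t = 11·1000 / 0.38 = 28950 s = 8.041 h.
First-order decay: C = 13.03·exp(−k·t) = 13.03·0.4371 = 5.697 mg/L.
Second outfall: C = (0.5260·5.697 + 0.07400·76.00)/0.6000 = 14.37 mg/L.

14.4 mg/L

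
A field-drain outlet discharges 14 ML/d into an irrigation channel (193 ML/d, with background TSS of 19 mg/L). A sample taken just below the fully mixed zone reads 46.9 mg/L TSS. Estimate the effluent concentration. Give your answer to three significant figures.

Mass balance: 193.0·19.00 + 14.00·Cₑ = 207.0·46.90
→ Cₑ = (207.0·46.90 − 193.0·19.00) / 14.00 = 431.5 mg/L.

432 mg/L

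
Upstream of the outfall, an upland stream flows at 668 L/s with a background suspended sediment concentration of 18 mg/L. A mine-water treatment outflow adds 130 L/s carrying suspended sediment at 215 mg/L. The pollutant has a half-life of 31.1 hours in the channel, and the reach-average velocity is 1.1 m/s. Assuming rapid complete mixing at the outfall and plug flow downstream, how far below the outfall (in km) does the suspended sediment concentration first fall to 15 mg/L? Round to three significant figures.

Flow-weighted average: C = (668.0·18.00 + 130.0·215.0) / 798.0 = 39970/798.0 = 50.09 mg/L.
Half-life 31.1 h → k = ln 2 / 31.1 = 0.02229 h⁻¹ = 0.5349 d⁻¹.
Set 50.09·exp(−k·t) = 15 → t = ln(50.09/15)/k = 194800 s = 54.10 h.
Distance = v·t = 1.1·194800 = 214200 m = 214.2 km.

214 km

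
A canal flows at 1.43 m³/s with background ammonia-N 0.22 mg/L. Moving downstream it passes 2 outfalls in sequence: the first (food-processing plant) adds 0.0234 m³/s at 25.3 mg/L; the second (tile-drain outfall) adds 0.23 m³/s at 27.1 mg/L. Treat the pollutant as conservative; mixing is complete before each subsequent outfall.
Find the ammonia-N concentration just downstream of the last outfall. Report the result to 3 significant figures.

Outfall 1: combined Q = 1.453 m³/s; C = (1.430·0.2200 + 0.02340·25.30)/1.453 = 0.6238 mg/L.
Outfall 2: combined Q = 1.683 m³/s; C = (1.453·0.6238 + 0.2300·27.10)/1.683 = 4.241 mg/L.

4.24 mg/L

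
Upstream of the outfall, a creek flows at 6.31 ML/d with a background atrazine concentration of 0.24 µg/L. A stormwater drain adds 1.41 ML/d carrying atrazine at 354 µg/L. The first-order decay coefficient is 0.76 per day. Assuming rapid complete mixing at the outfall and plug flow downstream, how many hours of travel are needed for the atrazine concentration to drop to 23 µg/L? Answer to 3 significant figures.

Mass balance: C = (6.310·0.2400 + 1.410·354.0) / 7.720 = 500.7/7.720 = 64.85 µg/L.
64.85·exp(−k·t) = 23 → t = ln(64.85/23)/k = 117800 s = 32.73 h.

32.7 h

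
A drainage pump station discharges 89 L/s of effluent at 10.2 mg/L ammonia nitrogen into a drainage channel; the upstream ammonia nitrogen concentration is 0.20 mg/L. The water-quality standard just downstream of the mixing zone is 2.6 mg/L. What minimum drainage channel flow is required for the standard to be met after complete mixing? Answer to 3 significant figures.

Set C_mix = 2.6: (Q·0.2000 + 89.00·10.20) / (Q + 89.00) = 2.6
→ Q = 89.00·(10.20 − 2.6)/(2.6 − 0.2000) = 281.8 L/s.

282 L/s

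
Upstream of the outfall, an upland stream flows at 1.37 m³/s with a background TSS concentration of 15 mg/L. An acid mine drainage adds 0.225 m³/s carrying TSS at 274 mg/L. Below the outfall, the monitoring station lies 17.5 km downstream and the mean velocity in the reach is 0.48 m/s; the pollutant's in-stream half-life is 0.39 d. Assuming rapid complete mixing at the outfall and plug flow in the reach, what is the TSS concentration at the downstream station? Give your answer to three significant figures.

Flow-weighted average: C = (1.370·15.00 + 0.2250·274.0) / 1.595 = 82.20/1.595 = 51.54 mg/L.
Travel time t = 17.5·1000 / 0.48 = 36460 s = 10.13 h.
Half-life 0.39 d → k = ln 2 / 0.39 = 1.777 d⁻¹.
Applying C = C₀e^(−kt): 51.54 × 0.4724 = 24.34 mg/L.

24.3 mg/L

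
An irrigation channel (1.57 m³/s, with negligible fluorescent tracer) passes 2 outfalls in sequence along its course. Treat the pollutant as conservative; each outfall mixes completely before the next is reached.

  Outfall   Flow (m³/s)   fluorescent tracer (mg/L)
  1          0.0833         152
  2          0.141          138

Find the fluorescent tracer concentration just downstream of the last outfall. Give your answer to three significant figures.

Below outfall 1: Q → 1.653 m³/s, C = (1.570·0 + 0.08330·152.0)/1.653 = 7.658 mg/L.
Below outfall 2: Q → 1.794 m³/s, C = (1.653·7.658 + 0.1410·138.0)/1.794 = 17.90 mg/L.

17.9 mg/L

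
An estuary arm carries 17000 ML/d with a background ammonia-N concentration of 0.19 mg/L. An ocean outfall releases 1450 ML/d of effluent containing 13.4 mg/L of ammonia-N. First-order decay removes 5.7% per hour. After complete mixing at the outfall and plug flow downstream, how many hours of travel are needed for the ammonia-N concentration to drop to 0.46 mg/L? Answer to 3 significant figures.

Conservation of mass: C = (17000·0.1900 + 1450·13.40) / 18450 = 22660/18450 = 1.228 mg/L.
5.7%/h lost → k = −ln(1 − 0.057) = 0.05869 h⁻¹.
1.228·exp(−k·t) = 0.46 → t = ln(1.228/0.46)/k = 60240 s = 16.73 h.

16.7 h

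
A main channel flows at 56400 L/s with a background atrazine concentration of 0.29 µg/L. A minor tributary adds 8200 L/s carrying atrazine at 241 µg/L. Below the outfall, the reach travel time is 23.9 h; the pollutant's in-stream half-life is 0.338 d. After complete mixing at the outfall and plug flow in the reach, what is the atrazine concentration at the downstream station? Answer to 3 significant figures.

Mixed concentration C = ΣQC/ΣQ = (56400·0.2900 + 8200·241.0) / 64600 = 1993000/64600 = 30.84 µg/L.
Half-life 0.338 d → k = ln 2 / 0.338 = 2.051 d⁻¹.
Decay over the reach: 30.84·exp(−kt) = 30.84·0.1297 = 4.002 µg/L.

4.00 µg/L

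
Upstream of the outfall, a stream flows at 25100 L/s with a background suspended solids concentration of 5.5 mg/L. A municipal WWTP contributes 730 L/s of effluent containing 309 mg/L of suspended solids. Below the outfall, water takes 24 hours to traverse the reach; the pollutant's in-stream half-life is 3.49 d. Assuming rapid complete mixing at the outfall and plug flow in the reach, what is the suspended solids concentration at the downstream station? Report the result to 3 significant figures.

Mixed concentration C = ΣQC/ΣQ = (25100·5.500 + 730.0·309.0) / 25830 = 363600/25830 = 14.08 mg/L.
Half-life 3.49 d → k = ln 2 / 3.49 = 0.1986 d⁻¹.
After decay, C = 14.08 × e^(−kt) = 14.08 × 0.8199 = 11.54 mg/L.

11.5 mg/L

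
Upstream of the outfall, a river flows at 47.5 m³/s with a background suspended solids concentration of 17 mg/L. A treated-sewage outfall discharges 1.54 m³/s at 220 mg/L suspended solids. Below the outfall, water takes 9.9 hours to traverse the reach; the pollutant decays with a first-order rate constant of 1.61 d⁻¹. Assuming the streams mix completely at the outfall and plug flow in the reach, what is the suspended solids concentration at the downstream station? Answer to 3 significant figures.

12.0 mg/L

Mixed concentration C = ΣQC/ΣQ = (47.50·17.00 + 1.540·220.0) / 49.04 = 1146/49.04 = 23.37 mg/L.
Applying C = C₀e^(−kt): 23.37 × 0.5147 = 12.03 mg/L.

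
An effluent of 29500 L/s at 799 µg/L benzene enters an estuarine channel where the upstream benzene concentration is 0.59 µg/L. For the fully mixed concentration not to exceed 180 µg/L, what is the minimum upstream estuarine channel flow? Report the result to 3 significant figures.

102000 L/s

Set C_mix = 180: (Q·0.5900 + 29500·799.0) / (Q + 29500) = 180
→ Q = 29500·(799.0 − 180)/(180 − 0.5900) = 101800 L/s.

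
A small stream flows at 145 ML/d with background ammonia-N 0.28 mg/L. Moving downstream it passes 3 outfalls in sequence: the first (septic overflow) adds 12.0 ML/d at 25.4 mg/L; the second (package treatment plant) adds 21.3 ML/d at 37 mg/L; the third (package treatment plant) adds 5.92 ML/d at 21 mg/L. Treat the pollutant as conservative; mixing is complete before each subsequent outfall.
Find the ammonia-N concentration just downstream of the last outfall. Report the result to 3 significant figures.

6.83 mg/L

Below outfall 1: Q → 157.0 ML/d, C = (145.0·0.2800 + 12.00·25.40)/157.0 = 2.200 mg/L.
Below outfall 2: Q → 178.3 ML/d, C = (157.0·2.200 + 21.30·37.00)/178.3 = 6.357 mg/L.
Below outfall 3: Q → 184.2 ML/d, C = (178.3·6.357 + 5.920·21.00)/184.2 = 6.828 mg/L.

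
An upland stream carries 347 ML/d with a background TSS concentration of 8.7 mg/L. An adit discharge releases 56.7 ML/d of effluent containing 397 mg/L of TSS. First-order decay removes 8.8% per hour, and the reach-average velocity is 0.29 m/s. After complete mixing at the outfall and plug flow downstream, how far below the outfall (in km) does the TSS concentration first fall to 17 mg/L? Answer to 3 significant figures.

14.9 km

Mass balance: C = (347.0·8.700 + 56.70·397.0) / 403.7 = 25530/403.7 = 63.24 mg/L.
8.8%/h lost → k = −ln(1 − 0.088) = 0.09212 h⁻¹.
Set 63.24·exp(−k·t) = 17 → t = ln(63.24/17)/k = 51340 s = 14.26 h.
Distance = v·t = 0.29·51340 = 14890 m = 14.89 km.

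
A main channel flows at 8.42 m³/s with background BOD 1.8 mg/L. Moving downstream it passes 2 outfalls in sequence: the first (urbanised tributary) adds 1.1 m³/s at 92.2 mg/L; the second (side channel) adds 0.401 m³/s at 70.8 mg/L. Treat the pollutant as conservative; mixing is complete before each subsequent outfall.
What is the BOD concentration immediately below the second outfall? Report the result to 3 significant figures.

14.6 mg/L

Below outfall 1: Q → 9.520 m³/s, C = (8.420·1.800 + 1.100·92.20)/9.520 = 12.25 mg/L.
Below outfall 2: Q → 9.921 m³/s, C = (9.520·12.25 + 0.4010·70.80)/9.921 = 14.61 mg/L.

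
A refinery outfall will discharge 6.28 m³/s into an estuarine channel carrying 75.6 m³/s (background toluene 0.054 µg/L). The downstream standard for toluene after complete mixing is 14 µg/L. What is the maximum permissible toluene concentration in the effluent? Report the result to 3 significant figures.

182 µg/L

At the limit, (Qr·Cr + Qe·Cₑ)/(Qr + Qe) = 14:
Cₑ = (81.88·14 − 75.60·0.05400) / 6.280 = 181.9 µg/L.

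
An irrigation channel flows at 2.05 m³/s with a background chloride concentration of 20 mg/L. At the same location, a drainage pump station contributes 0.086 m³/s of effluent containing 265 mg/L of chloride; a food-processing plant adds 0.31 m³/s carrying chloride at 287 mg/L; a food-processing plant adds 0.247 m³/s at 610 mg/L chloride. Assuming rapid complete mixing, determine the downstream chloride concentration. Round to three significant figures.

Flow-weighted average: C = (2.050·20.00 + 0.08600·265.0 + 0.3100·287.0 + 0.2470·610.0) / 2.693 = 303.4/2.693 = 112.7 mg/L.

113 mg/L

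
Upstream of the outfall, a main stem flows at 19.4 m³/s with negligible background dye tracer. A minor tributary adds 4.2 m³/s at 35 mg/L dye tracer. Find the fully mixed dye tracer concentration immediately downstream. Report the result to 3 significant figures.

Flow-weighted average: C = (19.40·0 + 4.200·35.00) / 23.60 = 147.0/23.60 = 6.229 mg/L.

6.23 mg/L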